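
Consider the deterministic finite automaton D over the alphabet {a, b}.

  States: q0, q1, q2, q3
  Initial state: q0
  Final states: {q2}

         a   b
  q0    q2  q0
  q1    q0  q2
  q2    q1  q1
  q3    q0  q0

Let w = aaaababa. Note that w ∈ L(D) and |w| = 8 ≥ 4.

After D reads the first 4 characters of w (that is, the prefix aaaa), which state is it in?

q2

State sequence: q0 -a-> q2 -a-> q1 -a-> q0 -a-> q2

After reading 4 characters, D is in state q2.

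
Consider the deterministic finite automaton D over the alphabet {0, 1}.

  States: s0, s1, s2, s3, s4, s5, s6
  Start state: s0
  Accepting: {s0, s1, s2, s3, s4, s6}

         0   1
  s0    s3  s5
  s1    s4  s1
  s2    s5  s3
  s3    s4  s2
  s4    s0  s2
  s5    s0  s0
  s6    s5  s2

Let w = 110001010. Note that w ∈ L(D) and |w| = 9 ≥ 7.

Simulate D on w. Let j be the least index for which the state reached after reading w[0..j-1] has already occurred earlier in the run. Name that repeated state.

State sequence: s0 -1-> s5 -1-> s0 -0-> s3 -0-> s4 -0-> s0 -1-> s5 -0-> s0 -1-> s5 -0-> s0
First repeat at step 2: s0 was already visited.

The earliest repeat is at step j = 2: D is in s0, which it already visited at step i = 0.

s0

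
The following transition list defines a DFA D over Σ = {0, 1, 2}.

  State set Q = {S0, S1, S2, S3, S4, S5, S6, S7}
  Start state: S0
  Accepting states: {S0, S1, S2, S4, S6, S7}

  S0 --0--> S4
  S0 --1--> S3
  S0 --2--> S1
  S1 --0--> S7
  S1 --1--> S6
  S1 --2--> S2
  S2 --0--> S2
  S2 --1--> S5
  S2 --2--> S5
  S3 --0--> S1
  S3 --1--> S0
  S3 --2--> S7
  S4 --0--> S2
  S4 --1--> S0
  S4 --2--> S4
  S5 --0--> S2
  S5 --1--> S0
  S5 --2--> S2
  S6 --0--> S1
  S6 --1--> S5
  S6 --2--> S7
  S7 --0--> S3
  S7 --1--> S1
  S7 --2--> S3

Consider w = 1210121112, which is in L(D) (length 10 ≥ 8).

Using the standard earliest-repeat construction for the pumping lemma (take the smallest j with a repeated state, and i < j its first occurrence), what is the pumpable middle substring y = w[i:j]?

10

Run of D on w = 1 2 1 0 1 2 1 1 1 2:
  step 0: S0  (start)
  step 1: S3  (read 1: S0→S3)
  step 2: S7  (read 2: S3→S7)
  step 3: S1  (read 1: S7→S1)
  step 4: S7  (read 0: S1→S7)   ← first repeat (S7 seen earlier)
  step 5: S1  (read 1: S7→S1)
  step 6: S2  (read 2: S1→S2)
  step 7: S5  (read 1: S2→S5)
  step 8: S0  (read 1: S5→S0)
  step 9: S3  (read 1: S0→S3)
  step 10: S7  (read 2: S3→S7)

So i = 2, j = 4, giving x = w[0:2] = 12, y = w[2:4] = 10, z = w[4:10] = 121112.
Check: |xy| = 4 ≤ 8 and |y| = 2 ≥ 1. Reading y takes D from S7 back to S7, so every xyⁱz is accepted.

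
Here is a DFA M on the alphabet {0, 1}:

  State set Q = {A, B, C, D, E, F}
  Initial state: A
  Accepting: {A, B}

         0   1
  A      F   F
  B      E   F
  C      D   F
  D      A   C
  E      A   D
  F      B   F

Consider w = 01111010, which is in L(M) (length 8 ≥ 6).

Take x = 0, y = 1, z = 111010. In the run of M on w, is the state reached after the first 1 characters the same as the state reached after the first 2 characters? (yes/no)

yes

State sequence: A -0-> F -1-> F

After x (step 1): F. After xy (step 2): F.
They match, so y = 1 drives M around a cycle from F back to itself; pumping y any number of times keeps M in F before reading z, and xyⁱz ∈ L(M) for every i ≥ 0.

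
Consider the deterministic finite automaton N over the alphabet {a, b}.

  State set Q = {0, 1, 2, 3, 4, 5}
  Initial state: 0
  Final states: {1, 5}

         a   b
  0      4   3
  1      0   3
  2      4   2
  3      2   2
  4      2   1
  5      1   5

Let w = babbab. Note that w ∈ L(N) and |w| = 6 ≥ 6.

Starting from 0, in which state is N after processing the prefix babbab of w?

State sequence: 0 -b-> 3 -a-> 2 -b-> 2 -b-> 2 -a-> 4 -b-> 1

After reading 6 characters, N is in state 1.

1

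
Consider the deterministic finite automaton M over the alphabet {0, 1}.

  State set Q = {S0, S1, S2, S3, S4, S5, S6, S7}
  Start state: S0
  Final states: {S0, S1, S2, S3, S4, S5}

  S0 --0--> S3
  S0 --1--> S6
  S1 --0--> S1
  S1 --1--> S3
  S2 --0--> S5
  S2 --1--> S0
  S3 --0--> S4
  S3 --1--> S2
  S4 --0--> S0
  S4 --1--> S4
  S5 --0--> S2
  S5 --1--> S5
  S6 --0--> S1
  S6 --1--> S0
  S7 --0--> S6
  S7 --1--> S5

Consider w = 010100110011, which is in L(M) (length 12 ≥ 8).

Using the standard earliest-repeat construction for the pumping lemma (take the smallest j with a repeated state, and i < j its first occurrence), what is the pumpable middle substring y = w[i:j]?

1

Run of M on w = 0 1 0 1 0 0 1 1 0 0 1 1:
  step 0: S0  (start)
  step 1: S3  (read 0: S0→S3)
  step 2: S2  (read 1: S3→S2)
  step 3: S5  (read 0: S2→S5)
  step 4: S5  (read 1: S5→S5)   ← first repeat (S5 seen earlier)
  step 5: S2  (read 0: S5→S2)
  step 6: S5  (read 0: S2→S5)
  step 7: S5  (read 1: S5→S5)
  step 8: S5  (read 1: S5→S5)
  step 9: S2  (read 0: S5→S2)
  step 10: S5  (read 0: S2→S5)
  step 11: S5  (read 1: S5→S5)
  step 12: S5  (read 1: S5→S5)

So i = 3, j = 4, giving x = w[0:3] = 010, y = w[3:4] = 1, z = w[4:12] = 00110011.
Check: |xy| = 4 ≤ 8 and |y| = 1 ≥ 1. Reading y takes M from S5 back to S5, so every xyⁱz is accepted.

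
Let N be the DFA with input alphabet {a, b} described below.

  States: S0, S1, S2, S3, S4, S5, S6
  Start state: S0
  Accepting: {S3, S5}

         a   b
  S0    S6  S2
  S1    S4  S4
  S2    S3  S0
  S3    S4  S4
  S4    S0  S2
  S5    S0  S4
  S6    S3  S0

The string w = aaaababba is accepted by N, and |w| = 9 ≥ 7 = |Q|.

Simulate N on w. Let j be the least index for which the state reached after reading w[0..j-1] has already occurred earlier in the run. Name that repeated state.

State sequence: S0 -a-> S6 -a-> S3 -a-> S4 -a-> S0 -b-> S2 -a-> S3 -b-> S4 -b-> S2 -a-> S3
First repeat at step 4: S0 was already visited.

The earliest repeat is at step j = 4: N is in S0, which it already visited at step i = 0.

S0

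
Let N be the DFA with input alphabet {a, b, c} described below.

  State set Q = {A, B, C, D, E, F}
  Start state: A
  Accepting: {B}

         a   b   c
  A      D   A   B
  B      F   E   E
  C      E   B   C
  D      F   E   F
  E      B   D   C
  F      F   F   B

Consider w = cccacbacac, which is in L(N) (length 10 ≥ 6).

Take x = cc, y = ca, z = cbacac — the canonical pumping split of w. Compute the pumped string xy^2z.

xy^2z = cc·ca·ca·cbacac = cccacacbacac.
Reading y = ca takes N from E back to E, so after x·y·y the machine is still in E, and z then leads to the accepting state B. Hence cccacacbacac ∈ L(N).

cccacacbacac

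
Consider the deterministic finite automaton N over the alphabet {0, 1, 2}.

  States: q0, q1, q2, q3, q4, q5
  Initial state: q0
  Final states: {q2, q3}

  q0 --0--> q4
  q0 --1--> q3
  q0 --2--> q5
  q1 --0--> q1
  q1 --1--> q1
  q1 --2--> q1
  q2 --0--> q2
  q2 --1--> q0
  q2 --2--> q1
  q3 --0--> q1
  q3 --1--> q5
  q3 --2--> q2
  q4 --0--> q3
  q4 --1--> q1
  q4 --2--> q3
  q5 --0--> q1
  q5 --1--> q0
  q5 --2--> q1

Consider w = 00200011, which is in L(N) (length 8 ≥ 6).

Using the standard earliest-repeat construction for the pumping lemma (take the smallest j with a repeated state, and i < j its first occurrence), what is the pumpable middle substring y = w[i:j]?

0

Run of N on w = 0 0 2 0 0 0 1 1:
  step 0: q0  (start)
  step 1: q4  (read 0: q0→q4)
  step 2: q3  (read 0: q4→q3)
  step 3: q2  (read 2: q3→q2)
  step 4: q2  (read 0: q2→q2)   ← first repeat (q2 seen earlier)
  step 5: q2  (read 0: q2→q2)
  step 6: q2  (read 0: q2→q2)
  step 7: q0  (read 1: q2→q0)
  step 8: q3  (read 1: q0→q3)

So i = 3, j = 4, giving x = w[0:3] = 002, y = w[3:4] = 0, z = w[4:8] = 0011.
Check: |xy| = 4 ≤ 6 and |y| = 1 ≥ 1. Reading y takes N from q2 back to q2, so every xyⁱz is accepted.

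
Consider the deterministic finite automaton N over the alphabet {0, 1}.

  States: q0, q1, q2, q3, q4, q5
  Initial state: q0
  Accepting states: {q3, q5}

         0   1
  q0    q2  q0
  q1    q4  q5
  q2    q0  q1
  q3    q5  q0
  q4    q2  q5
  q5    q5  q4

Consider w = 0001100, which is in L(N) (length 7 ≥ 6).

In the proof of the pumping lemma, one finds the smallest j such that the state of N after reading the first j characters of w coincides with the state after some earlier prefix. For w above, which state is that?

q0

Run of N on w = 0 0 0 1 1 0 0:
  step 0: q0  (start)
  step 1: q2  (read 0: q0→q2)
  step 2: q0  (read 0: q2→q0)   ← first repeat (q0 seen earlier)
  step 3: q2  (read 0: q0→q2)
  step 4: q1  (read 1: q2→q1)
  step 5: q5  (read 1: q1→q5)
  step 6: q5  (read 0: q5→q5)
  step 7: q5  (read 0: q5→q5)

The earliest repeat is at step j = 2: N is in q0, which it already visited at step i = 0.
Pumping length from the standard proof: p = 6 (the number of states). The repeated state found above gives |xy| = j ≤ 6 and |y| = j − i ≥ 1.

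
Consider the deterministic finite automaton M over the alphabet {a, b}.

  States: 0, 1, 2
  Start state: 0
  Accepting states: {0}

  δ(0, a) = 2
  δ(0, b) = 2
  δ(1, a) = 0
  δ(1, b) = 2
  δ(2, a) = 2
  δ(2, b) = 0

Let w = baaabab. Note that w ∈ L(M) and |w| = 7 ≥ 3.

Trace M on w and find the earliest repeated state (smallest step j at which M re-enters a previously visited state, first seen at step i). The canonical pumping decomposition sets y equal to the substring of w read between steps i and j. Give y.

Run of M on w = b a a a b a b:
  step 0: 0  (start)
  step 1: 2  (read b: 0→2)
  step 2: 2  (read a: 2→2)   ← first repeat (2 seen earlier)
  step 3: 2  (read a: 2→2)
  step 4: 2  (read a: 2→2)
  step 5: 0  (read b: 2→0)
  step 6: 2  (read a: 0→2)
  step 7: 0  (read b: 2→0)

So i = 1, j = 2, giving x = w[0:1] = b, y = w[1:2] = a, z = w[2:7] = aabab.
Check: |xy| = 2 ≤ 3 and |y| = 1 ≥ 1. Reading y takes M from 2 back to 2, so every xyⁱz is accepted.
The DFA has 3 states, so the proof of the pumping lemma guarantees a repeated state among the first 3+1 visited; the segment between the two visits is the pumpable y.

a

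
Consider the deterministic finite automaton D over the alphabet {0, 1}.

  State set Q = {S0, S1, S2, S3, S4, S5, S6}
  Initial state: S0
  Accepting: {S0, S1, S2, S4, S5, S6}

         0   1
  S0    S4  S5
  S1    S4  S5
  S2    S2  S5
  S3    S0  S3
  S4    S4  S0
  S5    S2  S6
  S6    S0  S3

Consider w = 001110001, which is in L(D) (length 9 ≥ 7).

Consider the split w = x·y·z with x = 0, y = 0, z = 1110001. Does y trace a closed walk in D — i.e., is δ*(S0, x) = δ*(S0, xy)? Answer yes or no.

yes

Run of D on the first 2 characters of w = 0 0:
  step 0: S0  (start)
  step 1: S4  (read 0: S0→S4)
  step 2: S4  (read 0: S4→S4)

After x (step 1): S4. After xy (step 2): S4.
They match, so y = 0 drives D around a cycle from S4 back to itself; pumping y any number of times keeps D in S4 before reading z, and xyⁱz ∈ L(D) for every i ≥ 0.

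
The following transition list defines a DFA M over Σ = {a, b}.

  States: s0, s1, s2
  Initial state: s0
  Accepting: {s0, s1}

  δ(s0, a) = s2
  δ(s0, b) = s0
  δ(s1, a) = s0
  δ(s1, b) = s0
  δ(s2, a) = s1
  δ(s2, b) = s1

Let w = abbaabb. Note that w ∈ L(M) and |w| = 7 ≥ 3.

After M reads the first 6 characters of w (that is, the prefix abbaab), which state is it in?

s0

Run of M on the first 6 characters of w = a b b a a b:
  step 0: s0  (start)
  step 1: s2  (read a: s0→s2)
  step 2: s1  (read b: s2→s1)
  step 3: s0  (read b: s1→s0)
  step 4: s2  (read a: s0→s2)
  step 5: s1  (read a: s2→s1)
  step 6: s0  (read b: s1→s0)

After reading 6 characters, M is in state s0.
(This kind of state-tracing is the core of the pumping-lemma construction: with 3 states, pigeonhole forces a repeat within the first 3 steps.)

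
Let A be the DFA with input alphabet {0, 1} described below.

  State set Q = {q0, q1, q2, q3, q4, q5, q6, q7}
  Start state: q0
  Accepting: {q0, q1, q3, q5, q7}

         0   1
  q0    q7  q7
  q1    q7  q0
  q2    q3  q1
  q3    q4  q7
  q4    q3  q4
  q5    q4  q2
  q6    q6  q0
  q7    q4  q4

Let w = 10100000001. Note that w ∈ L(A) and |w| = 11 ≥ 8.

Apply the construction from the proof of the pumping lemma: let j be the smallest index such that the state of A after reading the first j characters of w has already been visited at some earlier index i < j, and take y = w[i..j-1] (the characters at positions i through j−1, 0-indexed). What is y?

Run of A on w = 1 0 1 0 0 0 0 0 0 0 1:
  step 0: q0  (start)
  step 1: q7  (read 1: q0→q7)
  step 2: q4  (read 0: q7→q4)
  step 3: q4  (read 1: q4→q4)   ← first repeat (q4 seen earlier)
  step 4: q3  (read 0: q4→q3)
  step 5: q4  (read 0: q3→q4)
  step 6: q3  (read 0: q4→q3)
  step 7: q4  (read 0: q3→q4)
  step 8: q3  (read 0: q4→q3)
  step 9: q4  (read 0: q3→q4)
  step 10: q3  (read 0: q4→q3)
  step 11: q7  (read 1: q3→q7)

So i = 2, j = 3, giving x = w[0:2] = 10, y = w[2:3] = 1, z = w[3:11] = 00000001.
Check: |xy| = 3 ≤ 8 and |y| = 1 ≥ 1. Reading y takes A from q4 back to q4, so every xyⁱz is accepted.

1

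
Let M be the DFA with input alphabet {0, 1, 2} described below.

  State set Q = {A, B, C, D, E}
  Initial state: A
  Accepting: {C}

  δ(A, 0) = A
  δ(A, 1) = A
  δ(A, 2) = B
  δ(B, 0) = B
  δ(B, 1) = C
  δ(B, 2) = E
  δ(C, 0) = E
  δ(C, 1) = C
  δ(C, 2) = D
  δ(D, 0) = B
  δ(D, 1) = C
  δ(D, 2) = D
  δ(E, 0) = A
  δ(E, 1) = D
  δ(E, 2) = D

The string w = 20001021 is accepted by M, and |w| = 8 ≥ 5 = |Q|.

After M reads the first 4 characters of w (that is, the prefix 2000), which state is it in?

B

State sequence: A -2-> B -0-> B -0-> B -0-> B

After reading 4 characters, M is in state B.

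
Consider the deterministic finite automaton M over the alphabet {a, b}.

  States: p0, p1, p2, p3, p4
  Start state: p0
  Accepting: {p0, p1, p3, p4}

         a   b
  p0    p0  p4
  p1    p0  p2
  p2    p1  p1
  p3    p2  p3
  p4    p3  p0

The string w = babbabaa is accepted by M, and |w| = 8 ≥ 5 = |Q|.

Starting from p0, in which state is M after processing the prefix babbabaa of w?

p0

Run of M on the first 8 characters of w = b a b b a b a a:
  step 0: p0  (start)
  step 1: p4  (read b: p0→p4)
  step 2: p3  (read a: p4→p3)
  step 3: p3  (read b: p3→p3)
  step 4: p3  (read b: p3→p3)
  step 5: p2  (read a: p3→p2)
  step 6: p1  (read b: p2→p1)
  step 7: p0  (read a: p1→p0)
  step 8: p0  (read a: p0→p0)

After reading 8 characters, M is in state p0.
(This kind of state-tracing is the core of the pumping-lemma construction: with 5 states, pigeonhole forces a repeat within the first 5 steps.)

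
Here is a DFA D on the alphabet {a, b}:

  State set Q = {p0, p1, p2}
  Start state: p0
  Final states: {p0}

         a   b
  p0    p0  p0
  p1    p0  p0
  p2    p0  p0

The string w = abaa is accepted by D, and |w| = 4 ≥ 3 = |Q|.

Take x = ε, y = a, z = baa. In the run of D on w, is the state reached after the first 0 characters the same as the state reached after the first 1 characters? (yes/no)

yes

Run of D on the first 1 characters of w = a:
  step 0: p0  (start)
  step 1: p0  (read a: p0→p0)

After x (step 0): p0. After xy (step 1): p0.
They match, so y = a drives D around a cycle from p0 back to itself; pumping y any number of times keeps D in p0 before reading z, and xyⁱz ∈ L(D) for every i ≥ 0.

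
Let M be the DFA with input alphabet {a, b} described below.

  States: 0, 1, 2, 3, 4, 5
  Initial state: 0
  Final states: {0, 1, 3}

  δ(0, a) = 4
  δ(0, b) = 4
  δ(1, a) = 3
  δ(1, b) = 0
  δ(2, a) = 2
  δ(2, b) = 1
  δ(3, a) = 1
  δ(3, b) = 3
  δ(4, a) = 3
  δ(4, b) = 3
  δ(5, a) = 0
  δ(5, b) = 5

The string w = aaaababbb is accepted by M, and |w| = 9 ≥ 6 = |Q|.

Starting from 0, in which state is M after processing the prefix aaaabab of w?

0

State sequence: 0 -a-> 4 -a-> 3 -a-> 1 -a-> 3 -b-> 3 -a-> 1 -b-> 0

After reading 7 characters, M is in state 0.
(This kind of state-tracing is the core of the pumping-lemma construction: with 6 states, pigeonhole forces a repeat within the first 6 steps.)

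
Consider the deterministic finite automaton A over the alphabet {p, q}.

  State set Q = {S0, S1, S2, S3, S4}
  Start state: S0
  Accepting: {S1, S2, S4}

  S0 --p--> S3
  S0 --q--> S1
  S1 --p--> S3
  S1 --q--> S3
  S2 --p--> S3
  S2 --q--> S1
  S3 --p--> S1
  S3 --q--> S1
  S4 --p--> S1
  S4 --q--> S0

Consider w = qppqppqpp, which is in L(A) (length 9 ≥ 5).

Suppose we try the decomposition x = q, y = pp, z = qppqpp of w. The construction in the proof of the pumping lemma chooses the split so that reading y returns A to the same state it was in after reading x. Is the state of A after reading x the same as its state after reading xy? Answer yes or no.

yes

State sequence: S0 -q-> S1 -p-> S3 -p-> S1

After x (step 1): S1. After xy (step 3): S1.
They match, so y = pp drives A around a cycle from S1 back to itself; pumping y any number of times keeps A in S1 before reading z, and xyⁱz ∈ L(A) for every i ≥ 0.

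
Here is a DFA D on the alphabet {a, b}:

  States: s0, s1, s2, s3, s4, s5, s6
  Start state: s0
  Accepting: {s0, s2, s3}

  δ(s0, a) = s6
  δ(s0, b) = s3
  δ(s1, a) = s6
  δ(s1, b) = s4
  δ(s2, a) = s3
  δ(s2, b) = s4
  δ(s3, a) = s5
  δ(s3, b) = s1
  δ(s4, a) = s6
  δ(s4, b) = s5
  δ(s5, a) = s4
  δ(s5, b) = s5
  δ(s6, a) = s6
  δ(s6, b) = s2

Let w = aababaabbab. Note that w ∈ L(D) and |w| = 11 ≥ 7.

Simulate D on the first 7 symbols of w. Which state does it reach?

State sequence: s0 -a-> s6 -a-> s6 -b-> s2 -a-> s3 -b-> s1 -a-> s6 -a-> s6

After reading 7 characters, D is in state s6.
(This kind of state-tracing is the core of the pumping-lemma construction: with 7 states, pigeonhole forces a repeat within the first 7 steps.)

s6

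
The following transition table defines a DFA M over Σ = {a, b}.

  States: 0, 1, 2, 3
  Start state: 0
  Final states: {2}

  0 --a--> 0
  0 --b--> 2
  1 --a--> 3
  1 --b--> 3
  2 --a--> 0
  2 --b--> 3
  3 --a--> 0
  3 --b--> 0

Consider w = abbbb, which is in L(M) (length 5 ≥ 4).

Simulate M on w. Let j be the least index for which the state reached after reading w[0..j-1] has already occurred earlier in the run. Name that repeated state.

0

State sequence: 0 -a-> 0 -b-> 2 -b-> 3 -b-> 0 -b-> 2
First repeat at step 1: 0 was already visited.

The earliest repeat is at step j = 1: M is in 0, which it already visited at step i = 0.
Since M has 4 states, any run of length ≥ 4 visits 4+1 states, so by pigeonhole some state repeats within the first 4 steps — that repeat gives the pumpable loop.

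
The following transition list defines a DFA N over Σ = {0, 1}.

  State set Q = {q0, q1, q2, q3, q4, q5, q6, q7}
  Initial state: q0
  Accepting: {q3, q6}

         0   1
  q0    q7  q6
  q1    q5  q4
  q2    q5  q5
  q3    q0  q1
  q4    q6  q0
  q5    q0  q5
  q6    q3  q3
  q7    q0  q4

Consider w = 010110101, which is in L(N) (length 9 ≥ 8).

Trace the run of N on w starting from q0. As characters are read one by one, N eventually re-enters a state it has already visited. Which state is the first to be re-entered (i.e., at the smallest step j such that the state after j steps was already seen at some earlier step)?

Run of N on w = 0 1 0 1 1 0 1 0 1:
  step 0: q0  (start)
  step 1: q7  (read 0: q0→q7)
  step 2: q4  (read 1: q7→q4)
  step 3: q6  (read 0: q4→q6)
  step 4: q3  (read 1: q6→q3)
  step 5: q1  (read 1: q3→q1)
  step 6: q5  (read 0: q1→q5)
  step 7: q5  (read 1: q5→q5)   ← first repeat (q5 seen earlier)
  step 8: q0  (read 0: q5→q0)
  step 9: q6  (read 1: q0→q6)

The earliest repeat is at step j = 7: N is in q5, which it already visited at step i = 6.
With |Q| = 8, pigeonhole forces a state repeat no later than step 8; the substring read between the first and second visits to that state can be pumped.

q5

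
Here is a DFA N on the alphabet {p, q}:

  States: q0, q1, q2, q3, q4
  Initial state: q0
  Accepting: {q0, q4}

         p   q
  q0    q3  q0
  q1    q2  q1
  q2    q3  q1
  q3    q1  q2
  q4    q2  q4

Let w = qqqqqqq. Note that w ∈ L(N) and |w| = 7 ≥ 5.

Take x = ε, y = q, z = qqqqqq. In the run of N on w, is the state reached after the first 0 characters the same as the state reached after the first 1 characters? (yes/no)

Run of N on the first 1 characters of w = q:
  step 0: q0  (start)
  step 1: q0  (read q: q0→q0)

After x (step 0): q0. After xy (step 1): q0.
They match, so y = q drives N around a cycle from q0 back to itself; pumping y any number of times keeps N in q0 before reading z, and xyⁱz ∈ L(N) for every i ≥ 0.

yes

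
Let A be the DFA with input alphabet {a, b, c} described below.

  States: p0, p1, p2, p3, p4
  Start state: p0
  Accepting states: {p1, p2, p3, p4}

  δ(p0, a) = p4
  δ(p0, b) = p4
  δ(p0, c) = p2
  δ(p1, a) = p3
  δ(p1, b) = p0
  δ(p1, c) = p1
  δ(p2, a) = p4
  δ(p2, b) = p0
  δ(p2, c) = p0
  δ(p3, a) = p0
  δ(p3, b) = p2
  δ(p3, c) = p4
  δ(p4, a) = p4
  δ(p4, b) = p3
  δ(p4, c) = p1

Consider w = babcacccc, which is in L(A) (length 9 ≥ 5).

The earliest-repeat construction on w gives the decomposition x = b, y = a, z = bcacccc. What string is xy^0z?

xy⁰z = xz = b·bcacccc = bbcacccc.
Reading y = a takes A from p4 back to p4, so after x the machine is still in p4, and z then leads to the accepting state p1. Hence bbcacccc ∈ L(A).

bbcacccc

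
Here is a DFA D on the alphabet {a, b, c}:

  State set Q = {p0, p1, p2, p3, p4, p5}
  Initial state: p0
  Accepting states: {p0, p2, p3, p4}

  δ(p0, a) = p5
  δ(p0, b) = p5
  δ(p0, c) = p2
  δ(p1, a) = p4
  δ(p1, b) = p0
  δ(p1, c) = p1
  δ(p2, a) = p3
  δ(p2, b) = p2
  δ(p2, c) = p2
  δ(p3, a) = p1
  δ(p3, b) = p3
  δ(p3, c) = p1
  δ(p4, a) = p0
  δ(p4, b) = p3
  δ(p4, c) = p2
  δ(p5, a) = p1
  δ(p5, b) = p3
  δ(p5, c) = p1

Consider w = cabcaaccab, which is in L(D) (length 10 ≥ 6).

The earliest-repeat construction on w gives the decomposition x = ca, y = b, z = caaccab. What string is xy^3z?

cabbbcaaccab

xy^3z = ca·b·b·b·caaccab = cabbbcaaccab.
Reading y = b takes D from p3 back to p3, so after x·y·y·y the machine is still in p3, and z then leads to the accepting state p3. Hence cabbbcaaccab ∈ L(D).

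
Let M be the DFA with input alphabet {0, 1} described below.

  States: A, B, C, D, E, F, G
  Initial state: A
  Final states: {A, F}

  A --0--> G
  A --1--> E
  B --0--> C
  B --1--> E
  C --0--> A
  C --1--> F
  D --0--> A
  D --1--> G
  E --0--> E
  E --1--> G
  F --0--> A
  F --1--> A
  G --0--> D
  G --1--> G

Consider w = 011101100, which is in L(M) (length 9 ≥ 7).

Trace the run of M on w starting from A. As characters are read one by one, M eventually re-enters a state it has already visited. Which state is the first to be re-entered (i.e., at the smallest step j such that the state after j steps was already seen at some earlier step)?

G

Run of M on w = 0 1 1 1 0 1 1 0 0:
  step 0: A  (start)
  step 1: G  (read 0: A→G)
  step 2: G  (read 1: G→G)   ← first repeat (G seen earlier)
  step 3: G  (read 1: G→G)
  step 4: G  (read 1: G→G)
  step 5: D  (read 0: G→D)
  step 6: G  (read 1: D→G)
  step 7: G  (read 1: G→G)
  step 8: D  (read 0: G→D)
  step 9: A  (read 0: D→A)

The earliest repeat is at step j = 2: M is in G, which it already visited at step i = 1.
The DFA has 7 states, so the proof of the pumping lemma guarantees a repeated state among the first 7+1 visited; the segment between the two visits is the pumpable y.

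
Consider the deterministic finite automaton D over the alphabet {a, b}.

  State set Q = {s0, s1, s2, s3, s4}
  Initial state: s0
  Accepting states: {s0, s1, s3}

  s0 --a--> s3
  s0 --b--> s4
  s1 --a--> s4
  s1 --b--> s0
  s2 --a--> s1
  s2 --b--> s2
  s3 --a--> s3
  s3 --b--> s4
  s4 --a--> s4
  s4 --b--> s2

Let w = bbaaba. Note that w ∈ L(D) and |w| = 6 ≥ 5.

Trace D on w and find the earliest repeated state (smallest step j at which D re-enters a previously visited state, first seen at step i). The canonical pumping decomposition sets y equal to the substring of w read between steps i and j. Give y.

State sequence: s0 -b-> s4 -b-> s2 -a-> s1 -a-> s4 -b-> s2 -a-> s1
First repeat at step 4: s4 was already visited.

So i = 1, j = 4, giving x = w[0:1] = b, y = w[1:4] = baa, z = w[4:6] = ba.
Check: |xy| = 4 ≤ 5 and |y| = 3 ≥ 1. Reading y takes D from s4 back to s4, so every xyⁱz is accepted.

baa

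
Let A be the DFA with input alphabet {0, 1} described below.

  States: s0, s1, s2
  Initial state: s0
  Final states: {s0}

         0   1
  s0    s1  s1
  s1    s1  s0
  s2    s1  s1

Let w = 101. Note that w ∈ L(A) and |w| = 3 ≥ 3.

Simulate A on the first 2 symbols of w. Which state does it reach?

Run of A on the first 2 characters of w = 1 0:
  step 0: s0  (start)
  step 1: s1  (read 1: s0→s1)
  step 2: s1  (read 0: s1→s1)

After reading 2 characters, A is in state s1.

s1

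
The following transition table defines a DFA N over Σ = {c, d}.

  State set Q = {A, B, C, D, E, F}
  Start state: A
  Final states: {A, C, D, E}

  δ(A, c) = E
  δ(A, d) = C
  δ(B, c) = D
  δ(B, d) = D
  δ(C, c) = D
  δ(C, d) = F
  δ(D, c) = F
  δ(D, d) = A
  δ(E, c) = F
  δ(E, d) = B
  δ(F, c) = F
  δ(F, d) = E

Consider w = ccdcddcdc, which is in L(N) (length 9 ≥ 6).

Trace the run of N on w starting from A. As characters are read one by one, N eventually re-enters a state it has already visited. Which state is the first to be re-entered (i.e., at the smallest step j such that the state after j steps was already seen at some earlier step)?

Run of N on w = c c d c d d c d c:
  step 0: A  (start)
  step 1: E  (read c: A→E)
  step 2: F  (read c: E→F)
  step 3: E  (read d: F→E)   ← first repeat (E seen earlier)
  step 4: F  (read c: E→F)
  step 5: E  (read d: F→E)
  step 6: B  (read d: E→B)
  step 7: D  (read c: B→D)
  step 8: A  (read d: D→A)
  step 9: E  (read c: A→E)

The earliest repeat is at step j = 3: N is in E, which it already visited at step i = 1.
The DFA has 6 states, so the proof of the pumping lemma guarantees a repeated state among the first 6+1 visited; the segment between the two visits is the pumpable y.

E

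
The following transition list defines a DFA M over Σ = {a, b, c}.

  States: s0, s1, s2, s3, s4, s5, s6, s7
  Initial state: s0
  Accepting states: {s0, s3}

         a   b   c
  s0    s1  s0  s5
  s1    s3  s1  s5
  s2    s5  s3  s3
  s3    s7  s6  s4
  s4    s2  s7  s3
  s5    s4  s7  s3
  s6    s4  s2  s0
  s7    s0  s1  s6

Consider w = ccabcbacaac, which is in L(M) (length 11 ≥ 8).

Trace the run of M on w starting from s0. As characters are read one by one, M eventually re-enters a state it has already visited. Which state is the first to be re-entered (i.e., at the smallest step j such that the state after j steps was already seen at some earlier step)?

s5

State sequence: s0 -c-> s5 -c-> s3 -a-> s7 -b-> s1 -c-> s5 -b-> s7 -a-> s0 -c-> s5 -a-> s4 -a-> s2 -c-> s3
First repeat at step 5: s5 was already visited.

The earliest repeat is at step j = 5: M is in s5, which it already visited at step i = 1.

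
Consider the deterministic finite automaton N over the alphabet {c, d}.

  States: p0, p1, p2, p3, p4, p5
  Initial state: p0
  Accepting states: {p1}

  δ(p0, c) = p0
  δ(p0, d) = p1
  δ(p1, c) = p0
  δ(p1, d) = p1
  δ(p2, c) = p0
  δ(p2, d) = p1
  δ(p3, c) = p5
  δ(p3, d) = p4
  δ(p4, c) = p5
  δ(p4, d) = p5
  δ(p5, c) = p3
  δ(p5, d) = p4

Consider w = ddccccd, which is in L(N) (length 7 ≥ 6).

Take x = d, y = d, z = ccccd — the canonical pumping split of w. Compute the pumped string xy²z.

xy^2z = d·d·d·ccccd = dddccccd.
Reading y = d takes N from p1 back to p1, so after x·y·y the machine is still in p1, and z then leads to the accepting state p1. Hence dddccccd ∈ L(N).

dddccccd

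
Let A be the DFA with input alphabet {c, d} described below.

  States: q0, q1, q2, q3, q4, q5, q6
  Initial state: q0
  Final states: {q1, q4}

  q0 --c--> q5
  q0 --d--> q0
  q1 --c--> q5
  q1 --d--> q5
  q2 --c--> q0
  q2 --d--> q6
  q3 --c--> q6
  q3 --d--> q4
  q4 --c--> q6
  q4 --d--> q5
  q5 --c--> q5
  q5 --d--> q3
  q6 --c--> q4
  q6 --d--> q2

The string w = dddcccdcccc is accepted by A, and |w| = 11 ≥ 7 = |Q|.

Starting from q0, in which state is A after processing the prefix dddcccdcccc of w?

q4

Run of A on the first 11 characters of w = d d d c c c d c c c c:
  step 0: q0  (start)
  step 1: q0  (read d: q0→q0)
  step 2: q0  (read d: q0→q0)
  step 3: q0  (read d: q0→q0)
  step 4: q5  (read c: q0→q5)
  step 5: q5  (read c: q5→q5)
  step 6: q5  (read c: q5→q5)
  step 7: q3  (read d: q5→q3)
  step 8: q6  (read c: q3→q6)
  step 9: q4  (read c: q6→q4)
  step 10: q6  (read c: q4→q6)
  step 11: q4  (read c: q6→q4)

After reading 11 characters, A is in state q4.
(This kind of state-tracing is the core of the pumping-lemma construction: with 7 states, pigeonhole forces a repeat within the first 7 steps.)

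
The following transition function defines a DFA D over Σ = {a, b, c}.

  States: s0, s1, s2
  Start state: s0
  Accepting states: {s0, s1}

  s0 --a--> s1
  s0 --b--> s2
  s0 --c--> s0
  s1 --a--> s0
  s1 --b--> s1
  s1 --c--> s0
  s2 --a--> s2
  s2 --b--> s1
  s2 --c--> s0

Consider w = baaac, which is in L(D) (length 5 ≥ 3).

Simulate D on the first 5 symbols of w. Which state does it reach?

Run of D on the first 5 characters of w = b a a a c:
  step 0: s0  (start)
  step 1: s2  (read b: s0→s2)
  step 2: s2  (read a: s2→s2)
  step 3: s2  (read a: s2→s2)
  step 4: s2  (read a: s2→s2)
  step 5: s0  (read c: s2→s0)

After reading 5 characters, D is in state s0.
(This kind of state-tracing is the core of the pumping-lemma construction: with 3 states, pigeonhole forces a repeat within the first 3 steps.)

s0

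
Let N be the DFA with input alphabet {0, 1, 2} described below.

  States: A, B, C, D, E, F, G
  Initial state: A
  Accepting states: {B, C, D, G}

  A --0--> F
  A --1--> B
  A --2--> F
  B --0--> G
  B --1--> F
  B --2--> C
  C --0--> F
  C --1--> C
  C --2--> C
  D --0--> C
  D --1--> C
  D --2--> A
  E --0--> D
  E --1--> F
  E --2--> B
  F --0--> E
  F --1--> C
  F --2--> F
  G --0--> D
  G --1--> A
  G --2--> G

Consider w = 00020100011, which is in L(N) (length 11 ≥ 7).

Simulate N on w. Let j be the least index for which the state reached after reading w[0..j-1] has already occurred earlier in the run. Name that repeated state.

Run of N on w = 0 0 0 2 0 1 0 0 0 1 1:
  step 0: A  (start)
  step 1: F  (read 0: A→F)
  step 2: E  (read 0: F→E)
  step 3: D  (read 0: E→D)
  step 4: A  (read 2: D→A)   ← first repeat (A seen earlier)
  step 5: F  (read 0: A→F)
  step 6: C  (read 1: F→C)
  step 7: F  (read 0: C→F)
  step 8: E  (read 0: F→E)
  step 9: D  (read 0: E→D)
  step 10: C  (read 1: D→C)
  step 11: C  (read 1: C→C)

The earliest repeat is at step j = 4: N is in A, which it already visited at step i = 0.

A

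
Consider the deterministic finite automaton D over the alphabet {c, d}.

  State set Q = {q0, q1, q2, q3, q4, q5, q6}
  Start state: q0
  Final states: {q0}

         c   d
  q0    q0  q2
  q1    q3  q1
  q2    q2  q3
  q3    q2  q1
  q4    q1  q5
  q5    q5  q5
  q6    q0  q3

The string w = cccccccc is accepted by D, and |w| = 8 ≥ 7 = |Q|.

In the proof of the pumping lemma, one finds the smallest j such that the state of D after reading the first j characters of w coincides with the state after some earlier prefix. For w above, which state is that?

State sequence: q0 -c-> q0 -c-> q0 -c-> q0 -c-> q0 -c-> q0 -c-> q0 -c-> q0 -c-> q0
First repeat at step 1: q0 was already visited.

The earliest repeat is at step j = 1: D is in q0, which it already visited at step i = 0.
Since D has 7 states, any run of length ≥ 7 visits 7+1 states, so by pigeonhole some state repeats within the first 7 steps — that repeat gives the pumpable loop.

q0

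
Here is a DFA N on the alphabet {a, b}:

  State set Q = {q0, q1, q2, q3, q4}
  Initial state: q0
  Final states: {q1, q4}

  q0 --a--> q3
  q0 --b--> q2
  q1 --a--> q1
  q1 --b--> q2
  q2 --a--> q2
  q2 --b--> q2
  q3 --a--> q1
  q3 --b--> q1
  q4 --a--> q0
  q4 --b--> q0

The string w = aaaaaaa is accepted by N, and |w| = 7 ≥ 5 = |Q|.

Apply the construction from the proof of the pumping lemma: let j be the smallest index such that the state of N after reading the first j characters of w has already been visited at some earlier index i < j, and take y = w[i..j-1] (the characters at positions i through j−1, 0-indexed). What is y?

a

State sequence: q0 -a-> q3 -a-> q1 -a-> q1 -a-> q1 -a-> q1 -a-> q1 -a-> q1
First repeat at step 3: q1 was already visited.

So i = 2, j = 3, giving x = w[0:2] = aa, y = w[2:3] = a, z = w[3:7] = aaaa.
Check: |xy| = 3 ≤ 5 and |y| = 1 ≥ 1. Reading y takes N from q1 back to q1, so every xyⁱz is accepted.
The DFA has 5 states, so the proof of the pumping lemma guarantees a repeated state among the first 5+1 visited; the segment between the two visits is the pumpable y.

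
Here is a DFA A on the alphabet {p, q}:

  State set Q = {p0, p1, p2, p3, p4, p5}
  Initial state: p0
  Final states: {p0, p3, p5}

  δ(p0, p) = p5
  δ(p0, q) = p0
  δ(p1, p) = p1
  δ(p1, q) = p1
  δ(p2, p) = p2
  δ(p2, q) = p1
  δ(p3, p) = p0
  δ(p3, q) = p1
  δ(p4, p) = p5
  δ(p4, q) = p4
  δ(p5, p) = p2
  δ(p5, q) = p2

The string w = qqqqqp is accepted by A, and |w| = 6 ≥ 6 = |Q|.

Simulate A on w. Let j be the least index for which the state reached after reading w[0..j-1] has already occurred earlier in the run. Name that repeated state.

p0

State sequence: p0 -q-> p0 -q-> p0 -q-> p0 -q-> p0 -q-> p0 -p-> p5
First repeat at step 1: p0 was already visited.

The earliest repeat is at step j = 1: A is in p0, which it already visited at step i = 0.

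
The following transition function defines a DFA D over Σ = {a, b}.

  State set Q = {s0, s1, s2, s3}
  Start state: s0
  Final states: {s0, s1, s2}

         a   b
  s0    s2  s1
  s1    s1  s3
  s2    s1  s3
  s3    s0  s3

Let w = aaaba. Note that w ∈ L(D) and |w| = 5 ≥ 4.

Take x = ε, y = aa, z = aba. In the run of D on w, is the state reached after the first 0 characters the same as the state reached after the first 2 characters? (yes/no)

no

Run of D on the first 2 characters of w = a a:
  step 0: s0  (start)
  step 1: s2  (read a: s0→s2)
  step 2: s1  (read a: s2→s1)

After x (step 0): s0. After xy (step 2): s1.
They differ (s0 ≠ s1), so y is not a cycle from the state after x; this split is not the one the pumping-lemma construction produces, and pumping y need not keep the string in L(D).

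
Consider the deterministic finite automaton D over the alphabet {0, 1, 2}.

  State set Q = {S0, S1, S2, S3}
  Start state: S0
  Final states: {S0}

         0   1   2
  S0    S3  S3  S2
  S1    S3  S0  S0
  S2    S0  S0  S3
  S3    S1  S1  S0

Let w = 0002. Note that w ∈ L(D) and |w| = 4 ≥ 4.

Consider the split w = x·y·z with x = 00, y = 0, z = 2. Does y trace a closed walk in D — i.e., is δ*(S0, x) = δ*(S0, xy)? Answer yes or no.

no

State sequence: S0 -0-> S3 -0-> S1 -0-> S3

After x (step 2): S1. After xy (step 3): S3.
They differ (S1 ≠ S3), so y is not a cycle from the state after x; this split is not the one the pumping-lemma construction produces, and pumping y need not keep the string in L(D).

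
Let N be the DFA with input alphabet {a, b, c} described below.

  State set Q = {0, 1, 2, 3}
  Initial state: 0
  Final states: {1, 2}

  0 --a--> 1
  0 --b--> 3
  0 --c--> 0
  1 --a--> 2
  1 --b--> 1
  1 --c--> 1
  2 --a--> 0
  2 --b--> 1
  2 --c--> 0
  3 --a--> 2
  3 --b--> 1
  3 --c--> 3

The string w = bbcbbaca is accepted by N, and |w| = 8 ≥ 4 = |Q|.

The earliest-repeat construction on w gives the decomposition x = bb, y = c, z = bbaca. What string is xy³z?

xy^3z = bb·c·c·c·bbaca = bbcccbbaca.
Reading y = c takes N from 1 back to 1, so after x·y·y·y the machine is still in 1, and z then leads to the accepting state 1. Hence bbcccbbaca ∈ L(N).

bbcccbbaca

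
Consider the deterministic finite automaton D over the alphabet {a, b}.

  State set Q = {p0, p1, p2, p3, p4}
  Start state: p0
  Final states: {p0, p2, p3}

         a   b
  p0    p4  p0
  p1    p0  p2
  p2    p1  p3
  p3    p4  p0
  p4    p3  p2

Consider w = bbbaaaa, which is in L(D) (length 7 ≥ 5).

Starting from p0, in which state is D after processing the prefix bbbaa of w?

State sequence: p0 -b-> p0 -b-> p0 -b-> p0 -a-> p4 -a-> p3

After reading 5 characters, D is in state p3.

p3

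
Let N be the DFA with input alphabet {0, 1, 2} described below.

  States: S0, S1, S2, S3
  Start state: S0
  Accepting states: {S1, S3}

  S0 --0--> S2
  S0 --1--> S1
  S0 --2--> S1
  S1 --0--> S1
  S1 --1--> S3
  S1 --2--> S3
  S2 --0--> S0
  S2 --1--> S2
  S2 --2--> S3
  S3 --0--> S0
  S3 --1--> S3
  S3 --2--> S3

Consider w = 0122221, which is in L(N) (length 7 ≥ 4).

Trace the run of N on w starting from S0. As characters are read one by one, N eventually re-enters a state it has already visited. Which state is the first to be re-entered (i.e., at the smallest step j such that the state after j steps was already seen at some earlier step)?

State sequence: S0 -0-> S2 -1-> S2 -2-> S3 -2-> S3 -2-> S3 -2-> S3 -1-> S3
First repeat at step 2: S2 was already visited.

The earliest repeat is at step j = 2: N is in S2, which it already visited at step i = 1.
With |Q| = 4, pigeonhole forces a state repeat no later than step 4; the substring read between the first and second visits to that state can be pumped.

S2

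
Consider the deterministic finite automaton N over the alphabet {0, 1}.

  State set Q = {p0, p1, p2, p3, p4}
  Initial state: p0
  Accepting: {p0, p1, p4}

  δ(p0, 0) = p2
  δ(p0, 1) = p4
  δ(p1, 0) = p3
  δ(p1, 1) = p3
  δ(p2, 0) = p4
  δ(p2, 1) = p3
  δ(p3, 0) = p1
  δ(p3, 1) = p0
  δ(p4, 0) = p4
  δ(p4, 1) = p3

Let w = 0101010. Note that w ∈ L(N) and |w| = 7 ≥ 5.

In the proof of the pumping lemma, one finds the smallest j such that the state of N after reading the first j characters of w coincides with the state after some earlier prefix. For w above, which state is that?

p3

State sequence: p0 -0-> p2 -1-> p3 -0-> p1 -1-> p3 -0-> p1 -1-> p3 -0-> p1
First repeat at step 4: p3 was already visited.

The earliest repeat is at step j = 4: N is in p3, which it already visited at step i = 2.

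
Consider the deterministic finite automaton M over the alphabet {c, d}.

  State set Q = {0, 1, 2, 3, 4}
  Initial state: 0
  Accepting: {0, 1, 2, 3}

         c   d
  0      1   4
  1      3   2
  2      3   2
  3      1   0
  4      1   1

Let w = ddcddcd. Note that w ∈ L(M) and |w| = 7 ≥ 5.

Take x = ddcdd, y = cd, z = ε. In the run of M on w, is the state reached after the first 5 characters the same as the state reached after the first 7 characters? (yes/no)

State sequence: 0 -d-> 4 -d-> 1 -c-> 3 -d-> 0 -d-> 4 -c-> 1 -d-> 2

After x (step 5): 4. After xy (step 7): 2.
They differ (4 ≠ 2), so y is not a cycle from the state after x; this split is not the one the pumping-lemma construction produces, and pumping y need not keep the string in L(M).

no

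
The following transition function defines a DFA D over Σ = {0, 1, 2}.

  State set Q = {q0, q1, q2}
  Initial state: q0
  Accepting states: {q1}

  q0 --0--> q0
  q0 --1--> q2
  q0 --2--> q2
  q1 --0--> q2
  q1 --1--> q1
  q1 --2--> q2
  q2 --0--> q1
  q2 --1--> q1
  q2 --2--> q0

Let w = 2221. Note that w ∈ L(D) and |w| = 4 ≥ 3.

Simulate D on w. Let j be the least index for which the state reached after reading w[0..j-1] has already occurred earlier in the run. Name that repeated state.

q0

Run of D on w = 2 2 2 1:
  step 0: q0  (start)
  step 1: q2  (read 2: q0→q2)
  step 2: q0  (read 2: q2→q0)   ← first repeat (q0 seen earlier)
  step 3: q2  (read 2: q0→q2)
  step 4: q1  (read 1: q2→q1)

The earliest repeat is at step j = 2: D is in q0, which it already visited at step i = 0.
The DFA has 3 states, so the proof of the pumping lemma guarantees a repeated state among the first 3+1 visited; the segment between the two visits is the pumpable y.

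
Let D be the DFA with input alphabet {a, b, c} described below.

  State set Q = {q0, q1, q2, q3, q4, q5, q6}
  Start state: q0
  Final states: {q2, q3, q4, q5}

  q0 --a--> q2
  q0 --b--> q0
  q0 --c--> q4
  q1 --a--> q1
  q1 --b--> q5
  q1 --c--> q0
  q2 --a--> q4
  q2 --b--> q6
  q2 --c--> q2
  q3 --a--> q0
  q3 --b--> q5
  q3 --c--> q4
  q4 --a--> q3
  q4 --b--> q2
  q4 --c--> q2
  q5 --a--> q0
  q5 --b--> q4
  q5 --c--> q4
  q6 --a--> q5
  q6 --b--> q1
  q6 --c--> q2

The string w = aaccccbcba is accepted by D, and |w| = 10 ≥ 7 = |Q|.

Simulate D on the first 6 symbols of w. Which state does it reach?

State sequence: q0 -a-> q2 -a-> q4 -c-> q2 -c-> q2 -c-> q2 -c-> q2

After reading 6 characters, D is in state q2.

q2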